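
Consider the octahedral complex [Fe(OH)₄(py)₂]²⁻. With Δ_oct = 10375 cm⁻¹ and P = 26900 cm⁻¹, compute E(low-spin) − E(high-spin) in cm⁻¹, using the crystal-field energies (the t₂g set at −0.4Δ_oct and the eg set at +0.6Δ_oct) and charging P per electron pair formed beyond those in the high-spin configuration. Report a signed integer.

33050

Ligand charges: 4×(-1) from OH⁻ and 2×(+0) from py sum to -4; with overall charge -2, Fe is +2.
Group 8 minus oxidation state +2 gives a d⁶ configuration for Fe²⁺.
High-spin d⁶ fills as t₂g⁴ eg² with CFSE 4(−0.4) + 2(+0.6) = -0.4Δ_oct = -4150 cm⁻¹.
For low-spin the configuration is t₂g⁶ eg⁰: orbital energy -2.4 × 10375 = -24900 cm⁻¹, and 2 additional pairs relative to high-spin add 53800 cm⁻¹, giving 28900 cm⁻¹.
The difference is 28900 − (-4150) = 33050 cm⁻¹, so high-spin lies lower.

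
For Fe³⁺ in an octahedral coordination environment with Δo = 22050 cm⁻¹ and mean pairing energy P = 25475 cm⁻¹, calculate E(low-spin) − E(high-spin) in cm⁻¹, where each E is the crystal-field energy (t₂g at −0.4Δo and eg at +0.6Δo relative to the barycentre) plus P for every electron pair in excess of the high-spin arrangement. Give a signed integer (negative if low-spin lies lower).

6850

Fe is in group 8, so Fe³⁺ is d⁵ (8 − 3 = 5).
In the high-spin limit (t₂g³ eg²) the orbital term is 0.0Δo = 0 cm⁻¹, with no excess pairing.
Low-spin: t₂g⁵ eg⁰, orbital CFSE = -2.0Δo = -44100 cm⁻¹; plus 2 excess pairs × P = +50950 cm⁻¹; total 6850 cm⁻¹.
E(LS) − E(HS) = 6850 − (0) = 6850 cm⁻¹.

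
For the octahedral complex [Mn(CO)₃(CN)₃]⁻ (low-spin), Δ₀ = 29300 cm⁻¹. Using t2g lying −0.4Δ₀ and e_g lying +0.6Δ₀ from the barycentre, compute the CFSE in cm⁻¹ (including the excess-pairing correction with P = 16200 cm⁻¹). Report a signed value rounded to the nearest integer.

Ligand charges: 3×(+0) from CO and 3×(-1) from CN⁻ sum to -3; with overall charge -1, Mn is +2.
Mn²⁺: group 7, so d-count = 7 − 2 = 5.
The d⁵ electrons fill as t2g^5 e_g^0.
The orbital stabilization is -2.0Δ₀ = -2.0 × 29300 = -58600 cm⁻¹.
High-spin d⁵ would be t2g^3 e_g^2 with 0 pairs; low-spin has 2, so 2 excess pairs cost +2P = +32400 cm⁻¹.
Net CFSE = -58600 + 32400 = -26200 cm⁻¹.

-26200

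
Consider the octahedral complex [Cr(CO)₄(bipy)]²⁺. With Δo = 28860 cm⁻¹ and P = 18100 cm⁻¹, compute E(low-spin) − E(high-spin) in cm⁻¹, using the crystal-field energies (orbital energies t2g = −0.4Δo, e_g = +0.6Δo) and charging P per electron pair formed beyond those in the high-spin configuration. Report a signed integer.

Ligand charges: 4×(+0) from CO and 1×(+0) from bipy sum to +0; with overall charge +2, Cr is +2.
Cr²⁺: group 6, so d-count = 6 − 2 = 4.
In the high-spin limit (t2g^3 e_g^1) the orbital term is -0.6Δo = -17316 cm⁻¹, with no excess pairing.
Low-spin: t2g^4 e_g^0, orbital CFSE = -1.6Δo = -46176 cm⁻¹; plus 1 excess pair × P = +18100 cm⁻¹; total -28076 cm⁻¹.
Thus E(LS) − E(HS) = -10760 cm⁻¹.

-10760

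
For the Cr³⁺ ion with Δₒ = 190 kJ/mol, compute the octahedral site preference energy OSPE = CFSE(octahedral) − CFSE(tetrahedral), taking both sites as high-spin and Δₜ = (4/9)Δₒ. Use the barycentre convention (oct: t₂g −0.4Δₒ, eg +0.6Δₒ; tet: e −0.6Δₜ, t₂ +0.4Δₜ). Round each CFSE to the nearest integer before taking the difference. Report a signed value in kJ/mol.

-160

Group 6 minus oxidation state +3 gives a d³ configuration for Cr³⁺.
In an octahedral site d³ (HS) is t2g^3 e_g^0, giving CFSE(oct) = -1.2Δₒ = -228 kJ/mol.
Tetrahedral e^2 t2^1 gives -0.8Δₜ = -0.8 × (4/9) × 190 = -68 kJ/mol.
OSPE = CFSE(oct) − CFSE(tet) = -228 − (-68) = -160 kJ/mol.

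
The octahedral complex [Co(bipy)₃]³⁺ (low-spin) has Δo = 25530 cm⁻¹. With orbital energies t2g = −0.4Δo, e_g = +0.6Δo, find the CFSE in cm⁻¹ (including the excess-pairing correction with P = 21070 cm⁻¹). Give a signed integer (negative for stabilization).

-19132

bipy is neutral, so the +3 overall charge sits on Co: oxidation state +3.
Co³⁺: group 9, so d-count = 9 − 3 = 6.
Electron filling gives t2g^6 e_g^0.
The orbital stabilization is -2.4Δo = -2.4 × 25530 = -61272 cm⁻¹.
Relative to high-spin t2g^4 e_g^2 (1 paired), the low-spin configuration has 2 additional pairs, contributing +2 × 21070 = +42140 cm⁻¹.
Combining: -61272 + 42140 = -19132 cm⁻¹.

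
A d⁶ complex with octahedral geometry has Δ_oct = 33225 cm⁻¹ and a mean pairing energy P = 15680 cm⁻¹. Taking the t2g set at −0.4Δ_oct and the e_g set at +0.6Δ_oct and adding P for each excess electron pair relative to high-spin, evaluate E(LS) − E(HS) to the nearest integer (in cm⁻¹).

-35090

High-spin: t2g^4 e_g^2, CFSE = -0.4Δ_oct = -13290 cm⁻¹.
Low-spin t2g^6 e_g^0 gives -2.4Δ_oct = -79740 cm⁻¹, but forming 2 extra pairs costs 2P = 31360 cm⁻¹, so E(LS) = -79740 + 31360 = -48380 cm⁻¹.
Thus E(LS) − E(HS) = -35090 cm⁻¹.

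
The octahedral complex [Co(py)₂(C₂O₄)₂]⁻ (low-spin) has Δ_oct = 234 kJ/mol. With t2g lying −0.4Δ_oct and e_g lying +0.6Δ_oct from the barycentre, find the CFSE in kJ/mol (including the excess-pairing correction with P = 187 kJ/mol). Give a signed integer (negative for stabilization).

-188

Ligand charges: 2×(+0) from py and 2×(-2) from C₂O₄²⁻ sum to -4; with overall charge -1, Co is +3.
Co is in group 9, so Co³⁺ is d⁶ (9 − 3 = 6).
Configuration: t2g^6 e_g^0.
Orbital CFSE = 6(-0.4) + 0(0.6) = -2.4Δ_oct = -2.4 × 234 = -562 kJ/mol.
High-spin d⁶ would be t2g^4 e_g^2 with 1 pair; low-spin has 3, so 2 excess pairs cost +2P = +374 kJ/mol.
Overall CFSE = -562 + 374 = -188 kJ/mol.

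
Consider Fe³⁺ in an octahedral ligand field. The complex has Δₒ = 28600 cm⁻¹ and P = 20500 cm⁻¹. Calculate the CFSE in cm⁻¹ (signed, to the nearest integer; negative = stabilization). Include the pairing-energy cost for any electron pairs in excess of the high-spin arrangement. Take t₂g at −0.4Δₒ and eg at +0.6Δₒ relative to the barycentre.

Fe is in group 8, so Fe³⁺ is d⁵ (8 − 3 = 5).
Δₒ > P, so pairing is preferred: the ground state is low-spin.
Configuration: t₂g⁵ eg⁰.
Orbital CFSE = -2.0Δₒ = -2.0 × 28600 = -57200 cm⁻¹.
Excess pairs vs high-spin: 2 − 0 = 2; pairing cost = +41000 cm⁻¹.
Net CFSE = -57200 + 41000 = -16200 cm⁻¹.

-16200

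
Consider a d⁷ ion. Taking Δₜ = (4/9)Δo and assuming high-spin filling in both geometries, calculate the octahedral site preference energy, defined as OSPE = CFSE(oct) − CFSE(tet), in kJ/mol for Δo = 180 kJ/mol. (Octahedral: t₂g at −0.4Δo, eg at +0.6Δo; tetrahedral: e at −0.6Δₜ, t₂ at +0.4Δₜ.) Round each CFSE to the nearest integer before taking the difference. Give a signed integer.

Octahedral (high-spin): t2g^5 e_g^2, CFSE = 5(−0.4) + 2(+0.6) = -0.8Δo = -0.8 × 180 = -144 kJ/mol.
In a tetrahedral site the filling is e^4 t2^3: CFSE(tet) = -1.2Δₜ = -1.2 × (4/9)(180) = -96 kJ/mol.
OSPE = -144 − (-96) = -48 kJ/mol.

-48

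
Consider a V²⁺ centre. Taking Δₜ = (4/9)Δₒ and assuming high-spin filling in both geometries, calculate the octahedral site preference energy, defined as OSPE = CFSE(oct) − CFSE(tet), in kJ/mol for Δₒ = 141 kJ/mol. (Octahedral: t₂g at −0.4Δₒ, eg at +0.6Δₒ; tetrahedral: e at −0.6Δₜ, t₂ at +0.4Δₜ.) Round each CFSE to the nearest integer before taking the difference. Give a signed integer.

-119

V is in group 5, so V²⁺ is d³ (5 − 2 = 3).
Octahedral (high-spin): t₂g³ eg⁰, CFSE = 3(−0.4) + 0(+0.6) = -1.2Δₒ = -1.2 × 141 = -169 kJ/mol.
In a tetrahedral site the filling is e² t₂¹: CFSE(tet) = -0.8Δₜ = -0.8 × (4/9)(141) = -50 kJ/mol.
Subtracting, OSPE = -169 − (-50) = -119 kJ/mol.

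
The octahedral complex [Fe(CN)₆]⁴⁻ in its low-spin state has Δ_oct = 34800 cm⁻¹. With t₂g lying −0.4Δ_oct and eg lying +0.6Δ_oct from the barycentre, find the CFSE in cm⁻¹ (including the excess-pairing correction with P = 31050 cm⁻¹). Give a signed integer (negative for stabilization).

Each CN⁻ contributes -1; 6 × (-1) = -6. With overall charge -4, Fe is in the +2 oxidation state.
Fe²⁺: group 8, so d-count = 8 − 2 = 6.
Electron filling gives t₂g⁶ eg⁰.
Orbital CFSE = 6(-0.4) + 0(0.6) = -2.4Δ_oct = -2.4 × 34800 = -83520 cm⁻¹.
Relative to high-spin t₂g⁴ eg² (1 paired), the low-spin configuration has 2 additional pairs, contributing +2 × 31050 = +62100 cm⁻¹.
Combining: -83520 + 62100 = -21420 cm⁻¹.

-21420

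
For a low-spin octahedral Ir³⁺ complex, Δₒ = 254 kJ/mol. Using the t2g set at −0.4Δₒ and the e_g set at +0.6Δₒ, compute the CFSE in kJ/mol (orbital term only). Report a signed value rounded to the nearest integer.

-610

Group 9 minus oxidation state +3 gives a d⁶ configuration for Ir³⁺.
The d⁶ electrons fill as t2g^6 e_g^0.
CFSE(orbital) = 6×(-0.4Δₒ) + 0×(0.6Δₒ) = -2.4Δₒ; with Δₒ = 254 kJ/mol that is -610 kJ/mol.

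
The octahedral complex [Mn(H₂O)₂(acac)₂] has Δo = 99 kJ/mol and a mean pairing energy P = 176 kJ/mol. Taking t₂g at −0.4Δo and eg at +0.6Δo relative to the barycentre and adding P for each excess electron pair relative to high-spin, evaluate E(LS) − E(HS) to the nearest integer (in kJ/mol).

Ligand charges: 2×(+0) from H₂O and 2×(-1) from acac⁻ sum to -2; with overall charge +0, Mn is +2.
Mn sits in group 7; removing 2 electrons leaves Mn²⁺ with 7 − 2 = 5 d electrons.
High-spin d⁵ fills as t₂g³ eg² with CFSE 3(−0.4) + 2(+0.6) = 0.0Δo = 0 kJ/mol.
Low-spin: t₂g⁵ eg⁰, orbital CFSE = -2.0Δo = -198 kJ/mol; plus 2 excess pairs × P = +352 kJ/mol; total 154 kJ/mol.
Thus E(LS) − E(HS) = 154 kJ/mol.

154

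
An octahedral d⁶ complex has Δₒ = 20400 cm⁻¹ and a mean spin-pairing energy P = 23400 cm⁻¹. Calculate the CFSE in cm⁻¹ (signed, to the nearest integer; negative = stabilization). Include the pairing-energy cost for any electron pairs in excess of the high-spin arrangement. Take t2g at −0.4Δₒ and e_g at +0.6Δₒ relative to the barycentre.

Here Δₒ < P (20400 < 23400), so the high-spin state is favoured.
Configuration: t2g^4 e_g^2.
Orbital CFSE = -0.4Δₒ = -0.4 × 20400 = -8160 cm⁻¹.
High-spin has no excess pairs, so no pairing correction applies.

-8160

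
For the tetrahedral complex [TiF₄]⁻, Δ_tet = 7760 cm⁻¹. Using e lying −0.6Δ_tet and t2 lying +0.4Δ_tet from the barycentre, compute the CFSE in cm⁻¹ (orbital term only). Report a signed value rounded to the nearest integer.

Each F⁻ contributes -1; 4 × (-1) = -4. With overall charge -1, Ti is in the +3 oxidation state.
Ti³⁺: group 4, so d-count = 4 − 3 = 1.
Tetrahedral fields are weak (Δₜ ≈ 4/9 Δₒ), so electrons fill high-spin.
Electron filling gives e^1 t2^0.
The orbital stabilization is -0.6Δ_tet = -0.6 × 7760 = -4656 cm⁻¹.

-4656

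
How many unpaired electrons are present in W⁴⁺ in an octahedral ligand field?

2

W sits in group 6; removing 4 electrons leaves W⁴⁺ with 6 − 4 = 2 d electrons.
Configuration: t₂g² eg⁰, giving 2 unpaired electrons.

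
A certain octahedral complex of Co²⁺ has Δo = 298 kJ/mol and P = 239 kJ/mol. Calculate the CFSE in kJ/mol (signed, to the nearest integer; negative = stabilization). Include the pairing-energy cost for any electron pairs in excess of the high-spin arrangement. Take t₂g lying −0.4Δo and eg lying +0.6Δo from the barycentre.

-297

Co²⁺: group 9, so d-count = 9 − 2 = 7.
With Δo > P the complex is low-spin.
Configuration: t₂g⁶ eg¹.
Orbital CFSE = -1.8Δo = -1.8 × 298 = -536 kJ/mol.
Excess pairs vs high-spin: 3 − 2 = 1; pairing cost = +239 kJ/mol.
Net CFSE = -536 + 239 = -297 kJ/mol.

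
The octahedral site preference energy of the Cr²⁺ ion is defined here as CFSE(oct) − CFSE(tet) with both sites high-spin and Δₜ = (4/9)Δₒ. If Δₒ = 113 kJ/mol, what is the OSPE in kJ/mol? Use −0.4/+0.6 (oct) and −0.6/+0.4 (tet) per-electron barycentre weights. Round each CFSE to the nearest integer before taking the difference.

Cr is in group 6, so Cr²⁺ is d⁴ (6 − 2 = 4).
In an octahedral site d⁴ (HS) is t₂g³ eg¹, giving CFSE(oct) = -0.6Δₒ = -68 kJ/mol.
Tetrahedral: e² t₂², CFSE = 2(−0.6) + 2(+0.4) = -0.4Δₜ = -0.4 × (4/9) × 113 = -20 kJ/mol.
Subtracting, OSPE = -68 − (-20) = -48 kJ/mol.

-48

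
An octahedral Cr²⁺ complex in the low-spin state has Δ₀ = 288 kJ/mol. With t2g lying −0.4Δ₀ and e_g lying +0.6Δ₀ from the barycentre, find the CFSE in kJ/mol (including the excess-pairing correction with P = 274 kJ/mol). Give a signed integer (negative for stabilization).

Cr²⁺: group 6, so d-count = 6 − 2 = 4.
Electron filling gives t2g^4 e_g^0.
CFSE(orbital) = 4×(-0.4Δ₀) + 0×(0.6Δ₀) = -1.6Δ₀; with Δ₀ = 288 kJ/mol that is -461 kJ/mol.
High-spin d⁴ would be t2g^3 e_g^1 with 0 pairs; low-spin has 1, so 1 excess pair costs +1P = +274 kJ/mol.
Combining: -461 + 274 = -187 kJ/mol.

-187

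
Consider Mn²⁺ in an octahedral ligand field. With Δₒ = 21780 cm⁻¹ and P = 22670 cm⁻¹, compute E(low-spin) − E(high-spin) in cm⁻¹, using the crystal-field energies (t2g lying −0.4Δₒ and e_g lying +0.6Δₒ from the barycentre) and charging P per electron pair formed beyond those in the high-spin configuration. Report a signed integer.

Mn²⁺: group 7, so d-count = 7 − 2 = 5.
In the high-spin limit (t2g^3 e_g^2) the orbital term is 0.0Δₒ = 0 cm⁻¹, with no excess pairing.
For low-spin the configuration is t2g^5 e_g^0: orbital energy -2.0 × 21780 = -43560 cm⁻¹, and 2 additional pairs relative to high-spin add 45340 cm⁻¹, giving 1780 cm⁻¹.
The difference is 1780 − (0) = 1780 cm⁻¹, so high-spin lies lower.

1780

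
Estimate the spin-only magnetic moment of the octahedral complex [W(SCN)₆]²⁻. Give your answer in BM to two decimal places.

Each SCN⁻ contributes -1; 6 × (-1) = -6. With overall charge -2, W is in the +4 oxidation state.
W⁴⁺: group 6, so d-count = 6 − 4 = 2.
For octahedral d² the high- and low-spin configurations coincide.
Configuration: t2g^2 e_g^0 → 2 unpaired electrons.
μ(spin-only) = √[2(2+2)] = √8 ≈ 2.83 BM.

2.83 BM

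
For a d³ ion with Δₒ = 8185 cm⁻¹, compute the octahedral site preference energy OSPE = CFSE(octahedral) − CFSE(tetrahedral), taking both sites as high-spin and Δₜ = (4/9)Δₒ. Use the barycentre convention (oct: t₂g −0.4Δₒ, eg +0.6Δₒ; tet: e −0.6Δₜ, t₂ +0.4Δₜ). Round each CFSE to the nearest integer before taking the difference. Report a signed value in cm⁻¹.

Octahedral high-spin t2g^3 e_g^0: CFSE = -1.2 × 8185 = -9822 cm⁻¹.
In a tetrahedral site the filling is e^2 t2^1: CFSE(tet) = -0.8Δₜ = -0.8 × (4/9)(8185) = -2910 cm⁻¹.
OSPE = -9822 − (-2910) = -6912 cm⁻¹.

-6912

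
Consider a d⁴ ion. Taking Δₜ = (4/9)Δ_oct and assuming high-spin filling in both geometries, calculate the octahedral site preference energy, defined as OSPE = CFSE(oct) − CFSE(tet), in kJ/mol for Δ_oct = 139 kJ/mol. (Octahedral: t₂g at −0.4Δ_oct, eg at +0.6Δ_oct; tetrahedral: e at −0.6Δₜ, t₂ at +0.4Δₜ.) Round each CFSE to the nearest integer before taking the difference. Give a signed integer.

-58

Octahedral (high-spin): t₂g³ eg¹, CFSE = 3(−0.4) + 1(+0.6) = -0.6Δ_oct = -0.6 × 139 = -83 kJ/mol.
Tetrahedral e² t₂² gives -0.4Δₜ = -0.4 × (4/9) × 139 = -25 kJ/mol.
OSPE = -83 − (-25) = -58 kJ/mol.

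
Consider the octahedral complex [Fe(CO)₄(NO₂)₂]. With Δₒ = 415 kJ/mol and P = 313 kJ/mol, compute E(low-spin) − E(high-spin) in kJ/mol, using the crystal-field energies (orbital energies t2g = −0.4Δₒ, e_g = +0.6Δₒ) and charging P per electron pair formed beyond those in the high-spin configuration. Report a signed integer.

Ligand charges: 4×(+0) from CO and 2×(-1) from NO₂⁻ sum to -2; with overall charge +0, Fe is +2.
Group 8 minus oxidation state +2 gives a d⁶ configuration for Fe²⁺.
High-spin: t2g^4 e_g^2, CFSE = -0.4Δₒ = -166 kJ/mol.
Low-spin t2g^6 e_g^0 gives -2.4Δₒ = -996 kJ/mol, but forming 2 extra pairs costs 2P = 626 kJ/mol, so E(LS) = -996 + 626 = -370 kJ/mol.
E(LS) − E(HS) = -370 − (-166) = -204 kJ/mol.

-204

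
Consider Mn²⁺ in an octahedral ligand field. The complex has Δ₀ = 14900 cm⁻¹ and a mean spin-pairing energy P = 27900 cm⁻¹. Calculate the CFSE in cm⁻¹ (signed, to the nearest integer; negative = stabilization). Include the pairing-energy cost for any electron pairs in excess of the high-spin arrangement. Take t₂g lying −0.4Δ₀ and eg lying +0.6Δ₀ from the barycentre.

0

Mn sits in group 7; removing 2 electrons leaves Mn²⁺ with 7 − 2 = 5 d electrons.
Since Δ₀ = 14900 cm⁻¹ < P = 27900 cm⁻¹, the complex adopts the high-spin configuration.
Configuration: t₂g³ eg².
Orbital CFSE = 0.0Δ₀ = 0.0 × 14900 = 0 cm⁻¹.
High-spin has no excess pairs, so no pairing correction applies.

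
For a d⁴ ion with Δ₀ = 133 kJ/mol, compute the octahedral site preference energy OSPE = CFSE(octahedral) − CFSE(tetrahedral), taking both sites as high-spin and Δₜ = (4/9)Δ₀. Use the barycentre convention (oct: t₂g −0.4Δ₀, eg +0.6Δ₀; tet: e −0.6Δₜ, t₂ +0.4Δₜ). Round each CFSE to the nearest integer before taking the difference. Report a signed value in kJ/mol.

-56

Octahedral (high-spin): t₂g³ eg¹, CFSE = 3(−0.4) + 1(+0.6) = -0.6Δ₀ = -0.6 × 133 = -80 kJ/mol.
Tetrahedral: e² t₂², CFSE = 2(−0.6) + 2(+0.4) = -0.4Δₜ = -0.4 × (4/9) × 133 = -24 kJ/mol.
OSPE = CFSE(oct) − CFSE(tet) = -80 − (-24) = -56 kJ/mol.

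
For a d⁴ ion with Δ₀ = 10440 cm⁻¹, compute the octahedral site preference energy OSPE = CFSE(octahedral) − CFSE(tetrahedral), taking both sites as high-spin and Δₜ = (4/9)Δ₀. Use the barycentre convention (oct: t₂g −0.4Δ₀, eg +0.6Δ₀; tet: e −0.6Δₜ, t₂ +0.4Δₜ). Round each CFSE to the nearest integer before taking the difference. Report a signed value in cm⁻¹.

Octahedral (high-spin): t₂g³ eg¹, CFSE = 3(−0.4) + 1(+0.6) = -0.6Δ₀ = -0.6 × 10440 = -6264 cm⁻¹.
Tetrahedral: e² t₂², CFSE = 2(−0.6) + 2(+0.4) = -0.4Δₜ = -0.4 × (4/9) × 10440 = -1856 cm⁻¹.
OSPE = -6264 − (-1856) = -4408 cm⁻¹.

-4408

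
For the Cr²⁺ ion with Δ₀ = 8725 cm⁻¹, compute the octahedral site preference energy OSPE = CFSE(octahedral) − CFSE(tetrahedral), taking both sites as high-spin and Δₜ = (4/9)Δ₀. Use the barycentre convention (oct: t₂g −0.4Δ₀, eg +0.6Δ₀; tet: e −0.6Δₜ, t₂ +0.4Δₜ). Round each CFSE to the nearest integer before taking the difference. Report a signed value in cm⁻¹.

-3684

Cr²⁺: group 6, so d-count = 6 − 2 = 4.
Octahedral (high-spin): t2g^3 e_g^1, CFSE = 3(−0.4) + 1(+0.6) = -0.6Δ₀ = -0.6 × 8725 = -5235 cm⁻¹.
Tetrahedral: e^2 t2^2, CFSE = 2(−0.6) + 2(+0.4) = -0.4Δₜ = -0.4 × (4/9) × 8725 = -1551 cm⁻¹.
OSPE = CFSE(oct) − CFSE(tet) = -5235 − (-1551) = -3684 cm⁻¹.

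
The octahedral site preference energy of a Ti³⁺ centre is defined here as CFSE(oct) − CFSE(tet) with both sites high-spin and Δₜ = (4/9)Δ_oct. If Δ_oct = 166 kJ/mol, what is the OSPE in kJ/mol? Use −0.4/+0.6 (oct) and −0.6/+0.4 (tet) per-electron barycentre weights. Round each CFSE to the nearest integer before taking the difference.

-22

Ti³⁺: group 4, so d-count = 4 − 3 = 1.
Octahedral (high-spin): t2g^1 e_g^0, CFSE = 1(−0.4) + 0(+0.6) = -0.4Δ_oct = -0.4 × 166 = -66 kJ/mol.
Tetrahedral: e^1 t2^0, CFSE = 1(−0.6) + 0(+0.4) = -0.6Δₜ = -0.6 × (4/9) × 166 = -44 kJ/mol.
Subtracting, OSPE = -66 − (-44) = -22 kJ/mol.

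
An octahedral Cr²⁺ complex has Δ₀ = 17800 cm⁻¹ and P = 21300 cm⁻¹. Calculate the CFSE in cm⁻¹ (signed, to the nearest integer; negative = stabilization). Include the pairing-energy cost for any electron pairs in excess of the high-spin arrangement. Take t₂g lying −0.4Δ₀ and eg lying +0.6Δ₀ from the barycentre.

Group 6 minus oxidation state +2 gives a d⁴ configuration for Cr²⁺.
With Δ₀ < P the complex is high-spin.
That gives t₂g³ eg¹.
Orbital CFSE = -0.6Δ₀ = -0.6 × 17800 = -10680 cm⁻¹.
High-spin has no excess pairs, so no pairing correction applies.

-10680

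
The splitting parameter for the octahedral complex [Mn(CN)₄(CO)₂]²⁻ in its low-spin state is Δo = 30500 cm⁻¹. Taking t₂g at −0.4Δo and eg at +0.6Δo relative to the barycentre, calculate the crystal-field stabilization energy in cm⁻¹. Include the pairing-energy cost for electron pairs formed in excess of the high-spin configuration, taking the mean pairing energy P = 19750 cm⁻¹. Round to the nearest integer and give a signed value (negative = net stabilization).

Ligand charges: 4×(-1) from CN⁻ and 2×(+0) from CO sum to -4; with overall charge -2, Mn is +2.
Mn is in group 7, so Mn²⁺ is d⁵ (7 − 2 = 5).
The d⁵ electrons fill as t₂g⁵ eg⁰.
The orbital stabilization is -2.0Δo = -2.0 × 30500 = -61000 cm⁻¹.
High-spin d⁵ would be t₂g³ eg² with 0 pairs; low-spin has 2, so 2 excess pairs cost +2P = +39500 cm⁻¹.
Overall CFSE = -61000 + 39500 = -21500 cm⁻¹.

-21500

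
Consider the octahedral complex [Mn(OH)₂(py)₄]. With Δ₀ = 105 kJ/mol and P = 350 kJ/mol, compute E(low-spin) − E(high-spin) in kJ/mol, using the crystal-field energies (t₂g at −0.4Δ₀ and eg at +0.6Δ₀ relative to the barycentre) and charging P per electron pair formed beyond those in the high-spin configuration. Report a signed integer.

Ligand charges: 2×(-1) from OH⁻ and 4×(+0) from py sum to -2; with overall charge +0, Mn is +2.
Group 7 minus oxidation state +2 gives a d⁵ configuration for Mn²⁺.
High-spin d⁵ fills as t₂g³ eg² with CFSE 3(−0.4) + 2(+0.6) = 0.0Δ₀ = 0 kJ/mol.
For low-spin the configuration is t₂g⁵ eg⁰: orbital energy -2.0 × 105 = -210 kJ/mol, and 2 additional pairs relative to high-spin add 700 kJ/mol, giving 490 kJ/mol.
The difference is 490 − (0) = 490 kJ/mol, so high-spin lies lower.

490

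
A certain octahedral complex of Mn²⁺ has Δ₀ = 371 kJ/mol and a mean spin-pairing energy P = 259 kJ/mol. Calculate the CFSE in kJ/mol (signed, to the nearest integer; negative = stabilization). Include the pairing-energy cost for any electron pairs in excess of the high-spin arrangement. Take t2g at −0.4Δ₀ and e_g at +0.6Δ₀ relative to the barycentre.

-224

Mn sits in group 7; removing 2 electrons leaves Mn²⁺ with 7 − 2 = 5 d electrons.
Since Δ₀ = 371 kJ/mol > P = 259 kJ/mol, the complex adopts the low-spin configuration.
Configuration: t2g^5 e_g^0.
Orbital CFSE = -2.0Δ₀ = -2.0 × 371 = -742 kJ/mol.
Excess pairs vs high-spin: 2 − 0 = 2; pairing cost = +518 kJ/mol.
Net CFSE = -742 + 518 = -224 kJ/mol.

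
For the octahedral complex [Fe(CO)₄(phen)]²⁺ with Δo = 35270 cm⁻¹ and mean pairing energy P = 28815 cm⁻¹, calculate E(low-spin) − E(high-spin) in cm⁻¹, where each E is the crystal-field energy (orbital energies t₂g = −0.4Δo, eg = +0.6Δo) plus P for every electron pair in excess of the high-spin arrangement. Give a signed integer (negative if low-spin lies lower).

-12910

Ligand charges: 4×(+0) from CO and 1×(+0) from phen sum to +0; with overall charge +2, Fe is +2.
Fe sits in group 8; removing 2 electrons leaves Fe²⁺ with 8 − 2 = 6 d electrons.
High-spin: t₂g⁴ eg², CFSE = -0.4Δo = -14108 cm⁻¹.
Low-spin t₂g⁶ eg⁰ gives -2.4Δo = -84648 cm⁻¹, but forming 2 extra pairs costs 2P = 57630 cm⁻¹, so E(LS) = -84648 + 57630 = -27018 cm⁻¹.
E(LS) − E(HS) = -27018 − (-14108) = -12910 cm⁻¹.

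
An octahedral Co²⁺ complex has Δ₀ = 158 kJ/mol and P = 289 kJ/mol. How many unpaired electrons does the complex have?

3

Co²⁺: group 9, so d-count = 9 − 2 = 7.
With Δ₀ < P the complex is high-spin.
That gives t2g^5 e_g^2.
Unpaired electrons: 3.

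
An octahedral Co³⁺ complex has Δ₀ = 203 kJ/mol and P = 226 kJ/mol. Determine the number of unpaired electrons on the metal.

Co sits in group 9; removing 3 electrons leaves Co³⁺ with 9 − 3 = 6 d electrons.
Δ₀ < P, so pairing is avoided: the ground state is high-spin.
Configuration: t2g^4 e_g^2.
Unpaired electrons: 4.

4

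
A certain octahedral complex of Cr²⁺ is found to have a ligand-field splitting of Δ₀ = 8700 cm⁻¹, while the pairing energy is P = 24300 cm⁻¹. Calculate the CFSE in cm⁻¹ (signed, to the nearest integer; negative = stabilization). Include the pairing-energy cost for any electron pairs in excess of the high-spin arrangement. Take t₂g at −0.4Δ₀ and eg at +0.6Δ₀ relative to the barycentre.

Group 6 minus oxidation state +2 gives a d⁴ configuration for Cr²⁺.
Δ₀ < P, so pairing is avoided: the ground state is high-spin.
Configuration: t₂g³ eg¹.
Orbital CFSE = -0.6Δ₀ = -0.6 × 8700 = -5220 cm⁻¹.
High-spin has no excess pairs, so no pairing correction applies.

-5220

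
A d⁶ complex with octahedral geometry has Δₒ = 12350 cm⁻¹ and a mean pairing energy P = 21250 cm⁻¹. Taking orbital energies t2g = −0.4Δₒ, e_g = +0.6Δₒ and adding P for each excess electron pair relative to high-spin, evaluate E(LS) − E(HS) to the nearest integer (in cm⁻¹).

High-spin d⁶ fills as t2g^4 e_g^2 with CFSE 4(−0.4) + 2(+0.6) = -0.4Δₒ = -4940 cm⁻¹.
Low-spin t2g^6 e_g^0 gives -2.4Δₒ = -29640 cm⁻¹, but forming 2 extra pairs costs 2P = 42500 cm⁻¹, so E(LS) = -29640 + 42500 = 12860 cm⁻¹.
E(LS) − E(HS) = 12860 − (-4940) = 17800 cm⁻¹.

17800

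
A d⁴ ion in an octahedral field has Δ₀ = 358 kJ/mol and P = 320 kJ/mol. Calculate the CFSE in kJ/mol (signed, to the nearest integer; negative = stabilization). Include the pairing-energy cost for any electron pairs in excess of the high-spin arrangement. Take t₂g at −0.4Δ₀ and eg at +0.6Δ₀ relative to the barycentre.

-253

Here Δ₀ > P (358 > 320), so the low-spin state is favoured.
Configuration: t₂g⁴ eg⁰.
Orbital CFSE = -1.6Δ₀ = -1.6 × 358 = -573 kJ/mol.
Excess pairs vs high-spin: 1 − 0 = 1; pairing cost = +320 kJ/mol.
Net CFSE = -573 + 320 = -253 kJ/mol.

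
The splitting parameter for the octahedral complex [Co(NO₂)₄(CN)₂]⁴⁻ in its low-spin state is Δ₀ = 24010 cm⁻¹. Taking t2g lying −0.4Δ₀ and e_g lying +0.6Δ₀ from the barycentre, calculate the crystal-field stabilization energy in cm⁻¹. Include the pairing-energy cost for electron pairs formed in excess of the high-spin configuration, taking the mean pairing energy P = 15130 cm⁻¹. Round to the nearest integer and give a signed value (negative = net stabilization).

-28088

Ligand charges: 4×(-1) from NO₂⁻ and 2×(-1) from CN⁻ sum to -6; with overall charge -4, Co is +2.
Co is in group 9, so Co²⁺ is d⁷ (9 − 2 = 7).
The d⁷ electrons fill as t2g^6 e_g^1.
The orbital stabilization is -1.8Δ₀ = -1.8 × 24010 = -43218 cm⁻¹.
High-spin d⁷ would be t2g^5 e_g^2 with 2 pairs; low-spin has 3, so 1 excess pair costs +1P = +15130 cm⁻¹.
Overall CFSE = -43218 + 15130 = -28088 cm⁻¹.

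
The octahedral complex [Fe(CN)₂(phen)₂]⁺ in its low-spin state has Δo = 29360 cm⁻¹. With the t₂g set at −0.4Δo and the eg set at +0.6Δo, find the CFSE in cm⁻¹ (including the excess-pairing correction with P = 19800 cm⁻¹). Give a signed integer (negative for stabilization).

-19120

Ligand charges: 2×(-1) from CN⁻ and 2×(+0) from phen sum to -2; with overall charge +1, Fe is +3.
Group 8 minus oxidation state +3 gives a d⁵ configuration for Fe³⁺.
Electron filling gives t₂g⁵ eg⁰.
CFSE(orbital) = 5×(-0.4Δo) + 0×(0.6Δo) = -2.0Δo; with Δo = 29360 cm⁻¹ that is -58720 cm⁻¹.
Pairing penalty: 2 pairs vs 0 in the high-spin reference → 2 extra × P = 39600 cm⁻¹.
Combining: -58720 + 39600 = -19120 cm⁻¹.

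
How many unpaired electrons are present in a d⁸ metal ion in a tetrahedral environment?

Tetrahedral fields are weak (Δₜ ≈ 4/9 Δₒ), so electrons fill high-spin.
Configuration: e⁴ t₂⁴, giving 2 unpaired electrons.

2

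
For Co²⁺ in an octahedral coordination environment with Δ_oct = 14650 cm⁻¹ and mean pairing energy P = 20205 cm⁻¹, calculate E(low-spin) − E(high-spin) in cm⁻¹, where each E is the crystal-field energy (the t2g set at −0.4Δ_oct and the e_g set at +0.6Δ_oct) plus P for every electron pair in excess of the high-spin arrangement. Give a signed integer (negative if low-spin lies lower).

5555

Co sits in group 9; removing 2 electrons leaves Co²⁺ with 9 − 2 = 7 d electrons.
High-spin d⁷ fills as t2g^5 e_g^2 with CFSE 5(−0.4) + 2(+0.6) = -0.8Δ_oct = -11720 cm⁻¹.
For low-spin the configuration is t2g^6 e_g^1: orbital energy -1.8 × 14650 = -26370 cm⁻¹, and 1 additional pair relative to high-spin adds 20205 cm⁻¹, giving -6165 cm⁻¹.
E(LS) − E(HS) = -6165 − (-11720) = 5555 cm⁻¹.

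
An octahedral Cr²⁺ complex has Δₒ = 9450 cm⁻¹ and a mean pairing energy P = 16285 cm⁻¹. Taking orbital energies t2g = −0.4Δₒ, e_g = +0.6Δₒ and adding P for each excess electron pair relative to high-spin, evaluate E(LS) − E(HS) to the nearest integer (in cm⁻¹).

6835

Cr sits in group 6; removing 2 electrons leaves Cr²⁺ with 6 − 2 = 4 d electrons.
In the high-spin limit (t2g^3 e_g^1) the orbital term is -0.6Δₒ = -5670 cm⁻¹, with no excess pairing.
Low-spin t2g^4 e_g^0 gives -1.6Δₒ = -15120 cm⁻¹, but forming 1 extra pair costs 1P = 16285 cm⁻¹, so E(LS) = -15120 + 16285 = 1165 cm⁻¹.
E(LS) − E(HS) = 1165 − (-5670) = 6835 cm⁻¹.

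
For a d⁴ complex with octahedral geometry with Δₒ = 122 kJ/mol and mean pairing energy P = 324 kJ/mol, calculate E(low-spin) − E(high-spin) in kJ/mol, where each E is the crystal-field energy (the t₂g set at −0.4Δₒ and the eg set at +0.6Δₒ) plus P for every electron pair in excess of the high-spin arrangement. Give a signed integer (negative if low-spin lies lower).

202

High-spin: t₂g³ eg¹, CFSE = -0.6Δₒ = -73 kJ/mol.
For low-spin the configuration is t₂g⁴ eg⁰: orbital energy -1.6 × 122 = -195 kJ/mol, and 1 additional pair relative to high-spin adds 324 kJ/mol, giving 129 kJ/mol.
The difference is 129 − (-73) = 202 kJ/mol, so high-spin lies lower.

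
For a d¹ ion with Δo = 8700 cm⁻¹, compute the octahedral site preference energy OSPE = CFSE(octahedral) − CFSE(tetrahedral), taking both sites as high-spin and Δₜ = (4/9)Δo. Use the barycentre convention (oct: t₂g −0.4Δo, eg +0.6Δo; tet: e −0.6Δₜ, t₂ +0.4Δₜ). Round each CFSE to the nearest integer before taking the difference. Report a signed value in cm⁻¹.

-1160

Octahedral high-spin t2g^1 e_g^0: CFSE = -0.4 × 8700 = -3480 cm⁻¹.
Tetrahedral e^1 t2^0 gives -0.6Δₜ = -0.6 × (4/9) × 8700 = -2320 cm⁻¹.
Subtracting, OSPE = -3480 − (-2320) = -1160 cm⁻¹.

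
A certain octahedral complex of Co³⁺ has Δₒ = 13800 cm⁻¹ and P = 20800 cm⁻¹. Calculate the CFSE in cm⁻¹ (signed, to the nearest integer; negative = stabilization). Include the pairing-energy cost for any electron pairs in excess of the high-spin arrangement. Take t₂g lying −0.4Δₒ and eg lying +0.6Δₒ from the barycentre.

-5520

Co is in group 9, so Co³⁺ is d⁶ (9 − 3 = 6).
Δₒ < P, so pairing is avoided: the ground state is high-spin.
Configuration: t₂g⁴ eg².
Orbital CFSE = -0.4Δₒ = -0.4 × 13800 = -5520 cm⁻¹.
High-spin has no excess pairs, so no pairing correction applies.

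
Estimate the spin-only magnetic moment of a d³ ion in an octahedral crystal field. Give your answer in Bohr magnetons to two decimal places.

Configuration: t₂g³ eg⁰ → 3 unpaired electrons.
μ(spin-only) = √[3(3+2)] = √15 ≈ 3.87 Bohr magnetons.

3.87 Bohr magnetons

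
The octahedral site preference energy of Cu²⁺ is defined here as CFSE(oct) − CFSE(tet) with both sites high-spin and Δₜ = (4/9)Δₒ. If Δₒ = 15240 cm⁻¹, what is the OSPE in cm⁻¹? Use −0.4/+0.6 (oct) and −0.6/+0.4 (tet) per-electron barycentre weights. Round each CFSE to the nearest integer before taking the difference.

-6435

Cu²⁺: group 11, so d-count = 11 − 2 = 9.
Octahedral (high-spin): t2g^6 e_g^3, CFSE = 6(−0.4) + 3(+0.6) = -0.6Δₒ = -0.6 × 15240 = -9144 cm⁻¹.
Tetrahedral: e^4 t2^5, CFSE = 4(−0.6) + 5(+0.4) = -0.4Δₜ = -0.4 × (4/9) × 15240 = -2709 cm⁻¹.
OSPE = CFSE(oct) − CFSE(tet) = -9144 − (-2709) = -6435 cm⁻¹.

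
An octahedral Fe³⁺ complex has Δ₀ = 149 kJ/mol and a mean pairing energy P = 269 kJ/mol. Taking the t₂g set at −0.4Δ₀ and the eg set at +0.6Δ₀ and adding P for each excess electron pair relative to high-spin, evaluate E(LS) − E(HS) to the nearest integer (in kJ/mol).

240

Fe is in group 8, so Fe³⁺ is d⁵ (8 − 3 = 5).
High-spin d⁵ fills as t₂g³ eg² with CFSE 3(−0.4) + 2(+0.6) = 0.0Δ₀ = 0 kJ/mol.
For low-spin the configuration is t₂g⁵ eg⁰: orbital energy -2.0 × 149 = -298 kJ/mol, and 2 additional pairs relative to high-spin add 538 kJ/mol, giving 240 kJ/mol.
Thus E(LS) − E(HS) = 240 kJ/mol.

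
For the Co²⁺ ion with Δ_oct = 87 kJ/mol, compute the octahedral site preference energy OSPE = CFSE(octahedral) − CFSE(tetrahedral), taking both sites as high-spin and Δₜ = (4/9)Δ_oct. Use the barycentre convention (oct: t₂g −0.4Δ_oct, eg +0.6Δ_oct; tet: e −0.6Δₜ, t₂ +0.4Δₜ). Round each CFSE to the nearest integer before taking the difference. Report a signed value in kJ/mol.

-24

Group 9 minus oxidation state +2 gives a d⁷ configuration for Co²⁺.
Octahedral high-spin t₂g⁵ eg²: CFSE = -0.8 × 87 = -70 kJ/mol.
In a tetrahedral site the filling is e⁴ t₂³: CFSE(tet) = -1.2Δₜ = -1.2 × (4/9)(87) = -46 kJ/mol.
Subtracting, OSPE = -70 − (-46) = -24 kJ/mol.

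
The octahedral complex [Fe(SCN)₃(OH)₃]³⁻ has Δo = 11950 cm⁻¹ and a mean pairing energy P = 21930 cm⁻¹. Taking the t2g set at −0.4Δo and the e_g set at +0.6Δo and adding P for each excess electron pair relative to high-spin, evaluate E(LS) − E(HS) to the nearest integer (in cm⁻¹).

Ligand charges: 3×(-1) from SCN⁻ and 3×(-1) from OH⁻ sum to -6; with overall charge -3, Fe is +3.
Group 8 minus oxidation state +3 gives a d⁵ configuration for Fe³⁺.
In the high-spin limit (t2g^3 e_g^2) the orbital term is 0.0Δo = 0 cm⁻¹, with no excess pairing.
Low-spin t2g^5 e_g^0 gives -2.0Δo = -23900 cm⁻¹, but forming 2 extra pairs costs 2P = 43860 cm⁻¹, so E(LS) = -23900 + 43860 = 19960 cm⁻¹.
E(LS) − E(HS) = 19960 − (0) = 19960 cm⁻¹.

19960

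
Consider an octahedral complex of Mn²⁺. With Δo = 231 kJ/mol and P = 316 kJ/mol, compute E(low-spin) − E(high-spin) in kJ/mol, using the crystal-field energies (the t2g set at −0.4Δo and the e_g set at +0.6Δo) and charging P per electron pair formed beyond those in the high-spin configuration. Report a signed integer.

Group 7 minus oxidation state +2 gives a d⁵ configuration for Mn²⁺.
High-spin d⁵ fills as t2g^3 e_g^2 with CFSE 3(−0.4) + 2(+0.6) = 0.0Δo = 0 kJ/mol.
For low-spin the configuration is t2g^5 e_g^0: orbital energy -2.0 × 231 = -462 kJ/mol, and 2 additional pairs relative to high-spin add 632 kJ/mol, giving 170 kJ/mol.
Thus E(LS) − E(HS) = 170 kJ/mol.

170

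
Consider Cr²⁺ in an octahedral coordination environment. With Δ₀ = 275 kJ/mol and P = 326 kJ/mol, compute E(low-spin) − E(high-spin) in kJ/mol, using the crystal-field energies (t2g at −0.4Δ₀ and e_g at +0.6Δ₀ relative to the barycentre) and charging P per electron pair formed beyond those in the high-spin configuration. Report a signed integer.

51

Cr sits in group 6; removing 2 electrons leaves Cr²⁺ with 6 − 2 = 4 d electrons.
In the high-spin limit (t2g^3 e_g^1) the orbital term is -0.6Δ₀ = -165 kJ/mol, with no excess pairing.
Low-spin: t2g^4 e_g^0, orbital CFSE = -1.6Δ₀ = -440 kJ/mol; plus 1 excess pair × P = +326 kJ/mol; total -114 kJ/mol.
The difference is -114 − (-165) = 51 kJ/mol, so high-spin lies lower.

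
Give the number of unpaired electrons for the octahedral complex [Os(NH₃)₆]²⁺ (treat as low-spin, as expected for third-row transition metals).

NH₃ is neutral, so the +2 overall charge sits on Os: oxidation state +2.
Os sits in group 8; removing 2 electrons leaves Os²⁺ with 8 − 2 = 6 d electrons.
Configuration: t2g^6 e_g^0, giving 0 unpaired electrons.

0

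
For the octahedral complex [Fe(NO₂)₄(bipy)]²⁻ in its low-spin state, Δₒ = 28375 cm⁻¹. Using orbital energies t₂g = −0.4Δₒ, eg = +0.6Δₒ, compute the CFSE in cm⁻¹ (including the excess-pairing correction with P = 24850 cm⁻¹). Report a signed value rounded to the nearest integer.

Ligand charges: 4×(-1) from NO₂⁻ and 1×(+0) from bipy sum to -4; with overall charge -2, Fe is +2.
Fe is in group 8, so Fe²⁺ is d⁶ (8 − 2 = 6).
The d⁶ electrons fill as t₂g⁶ eg⁰.
Orbital CFSE = 6(-0.4) + 0(0.6) = -2.4Δₒ = -2.4 × 28375 = -68100 cm⁻¹.
Relative to high-spin t₂g⁴ eg² (1 paired), the low-spin configuration has 2 additional pairs, contributing +2 × 24850 = +49700 cm⁻¹.
Net CFSE = -68100 + 49700 = -18400 cm⁻¹.

-18400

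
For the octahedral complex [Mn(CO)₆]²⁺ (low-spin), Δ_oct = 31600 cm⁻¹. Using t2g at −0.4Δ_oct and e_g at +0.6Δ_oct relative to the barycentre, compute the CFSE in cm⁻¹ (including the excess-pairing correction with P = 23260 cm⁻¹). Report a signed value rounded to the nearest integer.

CO is neutral, so the +2 overall charge sits on Mn: oxidation state +2.
Group 7 minus oxidation state +2 gives a d⁵ configuration for Mn²⁺.
The d⁵ electrons fill as t2g^5 e_g^0.
The orbital stabilization is -2.0Δ_oct = -2.0 × 31600 = -63200 cm⁻¹.
Pairing penalty: 2 pairs vs 0 in the high-spin reference → 2 extra × P = 46520 cm⁻¹.
Combining: -63200 + 46520 = -16680 cm⁻¹.

-16680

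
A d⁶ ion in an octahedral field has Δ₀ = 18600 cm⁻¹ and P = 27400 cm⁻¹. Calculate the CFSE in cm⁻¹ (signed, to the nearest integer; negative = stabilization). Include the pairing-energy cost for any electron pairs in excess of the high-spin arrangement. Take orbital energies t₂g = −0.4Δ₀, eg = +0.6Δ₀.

Since Δ₀ = 18600 cm⁻¹ < P = 27400 cm⁻¹, the complex adopts the high-spin configuration.
Filling d⁶ accordingly: t₂g⁴ eg².
Orbital CFSE = -0.4Δ₀ = -0.4 × 18600 = -7440 cm⁻¹.
High-spin has no excess pairs, so no pairing correction applies.

-7440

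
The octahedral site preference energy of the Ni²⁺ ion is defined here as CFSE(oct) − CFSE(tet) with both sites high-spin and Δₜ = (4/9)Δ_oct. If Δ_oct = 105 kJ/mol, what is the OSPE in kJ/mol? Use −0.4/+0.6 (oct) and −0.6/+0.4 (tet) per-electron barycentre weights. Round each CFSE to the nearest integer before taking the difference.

-89

Ni sits in group 10; removing 2 electrons leaves Ni²⁺ with 10 − 2 = 8 d electrons.
Octahedral high-spin t₂g⁶ eg²: CFSE = -1.2 × 105 = -126 kJ/mol.
Tetrahedral: e⁴ t₂⁴, CFSE = 4(−0.6) + 4(+0.4) = -0.8Δₜ = -0.8 × (4/9) × 105 = -37 kJ/mol.
Subtracting, OSPE = -126 − (-37) = -89 kJ/mol.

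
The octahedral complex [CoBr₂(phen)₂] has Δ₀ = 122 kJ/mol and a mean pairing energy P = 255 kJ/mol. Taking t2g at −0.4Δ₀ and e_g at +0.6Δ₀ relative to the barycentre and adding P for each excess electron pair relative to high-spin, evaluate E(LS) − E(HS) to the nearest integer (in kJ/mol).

Ligand charges: 2×(-1) from Br⁻ and 2×(+0) from phen sum to -2; with overall charge +0, Co is +2.
Group 9 minus oxidation state +2 gives a d⁷ configuration for Co²⁺.
In the high-spin limit (t2g^5 e_g^2) the orbital term is -0.8Δ₀ = -98 kJ/mol, with no excess pairing.
For low-spin the configuration is t2g^6 e_g^1: orbital energy -1.8 × 122 = -220 kJ/mol, and 1 additional pair relative to high-spin adds 255 kJ/mol, giving 35 kJ/mol.
E(LS) − E(HS) = 35 − (-98) = 133 kJ/mol.

133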